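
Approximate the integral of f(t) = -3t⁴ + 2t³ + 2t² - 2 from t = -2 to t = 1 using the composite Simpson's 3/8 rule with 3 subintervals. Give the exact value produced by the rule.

h = (1 − (-2))/3 = 1.
Nodes t₀,…,t₃ = -2, -1, 0, 1.
f(t) = -3t⁴ + 2t³ + 2t² - 2: f₀=-58, f₁=-5, f₂=-2, f₃=-1.
(3h/8)·[f₀ + 3f₁ + 3f₂ + f₃] = 0.375·(-80) = -30.

-30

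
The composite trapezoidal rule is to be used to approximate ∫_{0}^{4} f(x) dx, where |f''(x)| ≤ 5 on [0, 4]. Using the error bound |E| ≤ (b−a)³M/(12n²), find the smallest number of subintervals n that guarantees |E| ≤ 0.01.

52

Need 320/(12n²) ≤ 0.01.
n² ≥ 320/(12·0.01) = 2666.67 ⇒ n ≥ 51.6398, so the smallest n is 52.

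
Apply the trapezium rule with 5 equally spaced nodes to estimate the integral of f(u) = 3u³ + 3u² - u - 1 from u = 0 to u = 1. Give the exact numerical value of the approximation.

0.328125

h = (1 − 0)/4 = 0.25.
Nodes u₀,…,u₄ = 0, 0.25, 0.5, 0.75, 1.
f(u) = 3u³ + 3u² - u - 1: f₀=-1, f₁=-1.015625, f₂=-0.375, f₃=1.203125, f₄=4.
(h/2)·[f₀ + 2f₁ + 2f₂ + 2f₃ + f₄] = 0.125·(2.625) = 0.328125.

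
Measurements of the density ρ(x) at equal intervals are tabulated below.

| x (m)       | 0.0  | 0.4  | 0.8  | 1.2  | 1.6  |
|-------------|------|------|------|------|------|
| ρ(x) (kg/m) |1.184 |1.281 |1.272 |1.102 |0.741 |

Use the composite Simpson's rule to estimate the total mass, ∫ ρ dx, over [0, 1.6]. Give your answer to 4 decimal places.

1.8668

h = 0.4, n = 4.
(h/3)·[y₀ + 4y₁ + 2y₂ + 4y₃ + y₄] = 0.133333·(14.001) = 1.8668.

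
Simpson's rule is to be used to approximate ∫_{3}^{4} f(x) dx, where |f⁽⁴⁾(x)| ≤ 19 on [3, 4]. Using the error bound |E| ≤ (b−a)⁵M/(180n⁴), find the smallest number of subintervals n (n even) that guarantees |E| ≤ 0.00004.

8

Need 19/(180n⁴) ≤ 0.00004.
n⁴ ≥ 19/(180·0.00004) = 2638.89 ⇒ n ≥ 7.1673, so the smallest even n is 8. (n must be even for Simpson's rule.)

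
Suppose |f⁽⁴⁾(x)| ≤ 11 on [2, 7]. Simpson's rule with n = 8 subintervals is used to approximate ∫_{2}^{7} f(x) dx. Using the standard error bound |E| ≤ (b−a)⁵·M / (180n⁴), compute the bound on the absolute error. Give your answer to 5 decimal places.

0.04662

|E| ≤ (5)⁵·11 / (180·8⁴) = 34375/737280 = 0.04662.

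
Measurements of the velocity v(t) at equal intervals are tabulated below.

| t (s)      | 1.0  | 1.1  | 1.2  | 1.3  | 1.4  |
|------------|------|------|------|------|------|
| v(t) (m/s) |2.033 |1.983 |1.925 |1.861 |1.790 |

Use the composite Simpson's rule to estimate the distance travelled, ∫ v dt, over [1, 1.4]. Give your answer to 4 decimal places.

0.7683

h = 0.1, n = 4.
(h/3)·[y₀ + 4y₁ + 2y₂ + 4y₃ + y₄] = 0.033333·(23.049) = 0.7683.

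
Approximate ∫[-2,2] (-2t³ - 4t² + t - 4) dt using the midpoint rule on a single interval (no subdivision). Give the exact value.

-16

M = (b−a)·f(0) = 4·(-4) = -16.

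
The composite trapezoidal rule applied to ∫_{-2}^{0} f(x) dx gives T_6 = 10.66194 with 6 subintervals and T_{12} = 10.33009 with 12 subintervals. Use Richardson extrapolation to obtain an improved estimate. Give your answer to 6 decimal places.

10.219473

R = (4·T_{12} − T_6) / 3 = (4·10.33009 − 10.66194)/3 = (30.65842)/3 = 10.219473.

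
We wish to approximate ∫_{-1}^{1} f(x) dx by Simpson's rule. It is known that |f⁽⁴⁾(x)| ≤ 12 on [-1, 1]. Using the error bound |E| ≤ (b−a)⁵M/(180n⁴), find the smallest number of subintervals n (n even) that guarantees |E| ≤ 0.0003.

Need 384/(180n⁴) ≤ 0.0003.
n⁴ ≥ 384/(180·0.0003) = 7111.11 ⇒ n ≥ 9.1830, so the smallest even n is 10. (n must be even for Simpson's rule.)

10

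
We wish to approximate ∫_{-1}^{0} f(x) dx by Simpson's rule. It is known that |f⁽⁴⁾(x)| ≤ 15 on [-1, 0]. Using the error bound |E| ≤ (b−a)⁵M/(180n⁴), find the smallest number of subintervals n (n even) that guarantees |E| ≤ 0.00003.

Need 15/(180n⁴) ≤ 0.00003.
n⁴ ≥ 15/(180·0.00003) = 2777.78 ⇒ n ≥ 7.2598, so the smallest even n is 8. (n must be even for Simpson's rule.)

8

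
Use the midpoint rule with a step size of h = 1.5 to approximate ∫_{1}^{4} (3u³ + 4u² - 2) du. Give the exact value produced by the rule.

254.34375

h = (4 − 1)/2 = 1.5.
Midpoints m₁,…,m₂ = 1.75, 3.25.
f(m₁)=26.328125, f(m₂)=143.234375.
h·[f(m₁) + f(m₂)] = 1.5·(169.5625) = 254.34375.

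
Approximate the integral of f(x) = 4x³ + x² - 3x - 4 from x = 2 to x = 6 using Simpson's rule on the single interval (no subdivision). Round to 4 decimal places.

S = (b−a)/6 · [f(2) + 4f(4) + f(6)] = 0.666667·[26 + 4·256 + 878] = 1285.3333.

1285.3333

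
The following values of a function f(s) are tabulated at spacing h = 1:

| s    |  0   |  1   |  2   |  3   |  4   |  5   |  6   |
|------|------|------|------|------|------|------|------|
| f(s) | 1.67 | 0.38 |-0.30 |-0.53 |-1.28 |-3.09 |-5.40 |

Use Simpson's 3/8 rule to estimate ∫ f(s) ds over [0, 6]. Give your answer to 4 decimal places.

h = 1, n = 6.
(3h/8)·[y₀ + 3y₁ + 3y₂ + 2y₃ + 3y₄ + 3y₅ + y₆] = 0.375·(-17.66) = -6.6225.

-6.6225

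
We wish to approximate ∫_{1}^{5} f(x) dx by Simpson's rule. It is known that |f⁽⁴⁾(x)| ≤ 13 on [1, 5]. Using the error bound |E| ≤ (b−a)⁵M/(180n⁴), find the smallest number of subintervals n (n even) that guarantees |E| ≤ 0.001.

Need 13312/(180n⁴) ≤ 0.001.
n⁴ ≥ 13312/(180·0.001) = 73955.6 ⇒ n ≥ 16.4908, so the smallest even n is 18. (n must be even for Simpson's rule.)

18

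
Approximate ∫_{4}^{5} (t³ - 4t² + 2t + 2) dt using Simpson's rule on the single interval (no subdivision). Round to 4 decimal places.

21.9167

S = (b−a)/6 · [f(4) + 4f(4.5) + f(5)] = 0.166667·[10 + 4·21.125 + 37] = 21.9167.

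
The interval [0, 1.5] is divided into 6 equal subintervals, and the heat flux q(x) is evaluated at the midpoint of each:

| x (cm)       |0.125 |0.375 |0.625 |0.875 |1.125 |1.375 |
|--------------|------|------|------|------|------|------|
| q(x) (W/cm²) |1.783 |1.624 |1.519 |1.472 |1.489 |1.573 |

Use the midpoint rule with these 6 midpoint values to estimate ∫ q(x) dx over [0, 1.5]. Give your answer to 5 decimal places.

h = 0.25, n = 6.
h·[y(m₁) + y(m₂) + y(m₃) + y(m₄) + y(m₅) + y(m₆)] = 0.25·(9.460) = 2.36500.

2.36500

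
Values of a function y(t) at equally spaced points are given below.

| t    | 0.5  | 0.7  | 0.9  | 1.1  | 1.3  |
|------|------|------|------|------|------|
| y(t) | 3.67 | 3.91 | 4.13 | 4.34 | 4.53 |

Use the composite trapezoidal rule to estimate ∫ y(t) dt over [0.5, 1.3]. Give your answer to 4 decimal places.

h = 0.2, n = 4.
(h/2)·[y₀ + 2y₁ + 2y₂ + 2y₃ + y₄] = 0.1·(32.96) = 3.2960.

3.2960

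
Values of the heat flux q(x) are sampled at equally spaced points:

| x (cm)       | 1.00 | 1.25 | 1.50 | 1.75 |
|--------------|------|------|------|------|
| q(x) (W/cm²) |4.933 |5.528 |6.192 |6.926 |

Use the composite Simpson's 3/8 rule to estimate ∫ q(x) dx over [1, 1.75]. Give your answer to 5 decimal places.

h = 0.25, n = 3.
(3h/8)·[y₀ + 3y₁ + 3y₂ + y₃] = 0.09375·(47.019) = 4.40803.

4.40803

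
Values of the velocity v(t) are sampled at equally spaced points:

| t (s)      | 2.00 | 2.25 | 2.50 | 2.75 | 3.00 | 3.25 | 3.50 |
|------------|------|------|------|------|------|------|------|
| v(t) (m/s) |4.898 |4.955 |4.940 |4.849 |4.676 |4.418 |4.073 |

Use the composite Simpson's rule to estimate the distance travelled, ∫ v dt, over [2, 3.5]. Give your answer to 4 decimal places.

7.0909

h = 0.25, n = 6.
(h/3)·[y₀ + 4y₁ + 2y₂ + 4y₃ + 2y₄ + 4y₅ + y₆] = 0.083333·(85.091) = 7.0909.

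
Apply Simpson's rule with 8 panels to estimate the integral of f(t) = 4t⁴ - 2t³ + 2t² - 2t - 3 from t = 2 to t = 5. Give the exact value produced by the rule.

2217.931640625

h = (5 − 2)/8 = 0.375.
Nodes t₀,…,t₈ = 2, 2.375, 2.75, 3.125, 3.5, 3.875, 4.25, 4.625, 5.
f(t) = 4t⁴ - 2t³ + 2t² - 2t - 3: f₀=49, f₁=104.0048828125, f₂=193.796875, f₃=330.7158203125, f₄=529, f₅=804.7861328125, f₆=1176.109375, f₇=1662.9033203125, f₈=2287.
(h/3)·[f₀ + 4f₁ + 2f₂ + 4f₃ + 2f₄ + 4f₅ + 2f₆ + 4f₇ + f₈] = 0.125·(17743.453125) = 2217.931640625.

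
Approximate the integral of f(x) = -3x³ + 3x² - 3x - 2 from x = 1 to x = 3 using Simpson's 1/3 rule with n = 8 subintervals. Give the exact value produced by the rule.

h = (3 − 1)/8 = 0.25.
Nodes x₀,…,x₈ = 1, 1.25, 1.5, 1.75, 2, 2.25, 2.5, 2.75, 3.
f(x) = -3x³ + 3x² - 3x - 2: f₀=-5, f₁=-6.921875, f₂=-9.875, f₃=-14.140625, f₄=-20, f₅=-27.734375, f₆=-37.625, f₇=-49.953125, f₈=-65.
(h/3)·[f₀ + 4f₁ + 2f₂ + 4f₃ + 2f₄ + 4f₅ + 2f₆ + 4f₇ + f₈] = 0.083333·(-600) = -50.

-50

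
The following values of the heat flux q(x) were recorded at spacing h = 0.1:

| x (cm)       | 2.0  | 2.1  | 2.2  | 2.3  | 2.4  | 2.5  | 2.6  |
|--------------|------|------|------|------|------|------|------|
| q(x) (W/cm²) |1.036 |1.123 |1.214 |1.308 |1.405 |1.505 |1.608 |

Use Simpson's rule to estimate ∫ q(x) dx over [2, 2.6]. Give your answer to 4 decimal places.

0.7875

h = 0.1, n = 6.
(h/3)·[y₀ + 4y₁ + 2y₂ + 4y₃ + 2y₄ + 4y₅ + y₆] = 0.033333·(23.626) = 0.7875.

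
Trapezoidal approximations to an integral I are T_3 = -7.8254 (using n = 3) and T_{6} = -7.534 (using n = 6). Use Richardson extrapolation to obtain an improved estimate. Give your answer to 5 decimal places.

R = (4·T_{6} − T_3) / 3 = (4·(-7.534) − (-7.8254))/3 = (-22.3106)/3 = -7.43687.

-7.43687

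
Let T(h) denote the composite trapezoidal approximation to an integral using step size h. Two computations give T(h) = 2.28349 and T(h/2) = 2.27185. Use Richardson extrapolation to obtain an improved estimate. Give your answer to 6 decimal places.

2.267970

R = (4·T(h/2) − T(h)) / 3 = (4·2.27185 − 2.28349)/3 = (6.80391)/3 = 2.267970.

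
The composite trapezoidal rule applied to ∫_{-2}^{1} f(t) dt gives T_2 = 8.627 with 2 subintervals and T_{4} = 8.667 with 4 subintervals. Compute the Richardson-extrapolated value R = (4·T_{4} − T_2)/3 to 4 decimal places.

8.6803

R = (4·T_{4} − T_2) / 3 = (4·8.667 − 8.627)/3 = (26.041)/3 = 8.6803.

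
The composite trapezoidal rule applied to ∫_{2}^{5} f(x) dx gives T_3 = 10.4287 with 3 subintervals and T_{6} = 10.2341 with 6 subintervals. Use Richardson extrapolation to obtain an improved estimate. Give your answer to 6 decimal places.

10.169233

R = (4·T_{6} − T_3) / 3 = (4·10.2341 − 10.4287)/3 = (30.5077)/3 = 10.169233.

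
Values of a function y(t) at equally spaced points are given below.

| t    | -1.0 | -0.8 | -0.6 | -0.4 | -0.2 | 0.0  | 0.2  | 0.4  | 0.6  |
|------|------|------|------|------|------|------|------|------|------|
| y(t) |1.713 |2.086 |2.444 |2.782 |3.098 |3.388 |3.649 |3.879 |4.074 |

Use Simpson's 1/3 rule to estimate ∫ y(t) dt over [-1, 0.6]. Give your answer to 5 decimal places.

h = 0.2, n = 8.
(h/3)·[y₀ + 4y₁ + 2y₂ + 4y₃ + 2y₄ + 4y₅ + 2y₆ + 4y₇ + y₈] = 0.066667·(72.709) = 4.84727.

4.84727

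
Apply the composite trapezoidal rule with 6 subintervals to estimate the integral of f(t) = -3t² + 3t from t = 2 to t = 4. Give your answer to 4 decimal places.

h = (4 − 2)/6 = 0.333333.
Nodes t₀,…,t₆ = 2, 2.333333, 2.666667, 3, 3.333333, 3.666667, 4.
f(t) = -3t² + 3t: f₀=-6, f₁=-9.333333, f₂=-13.333333, f₃=-18, f₄=-23.333333, f₅=-29.333333, f₆=-36.
(h/2)·[f₀ + 2f₁ + 2f₂ + 2f₃ + 2f₄ + 2f₅ + f₆] = 0.166667·(-228.666667) = -38.1111.

-38.1111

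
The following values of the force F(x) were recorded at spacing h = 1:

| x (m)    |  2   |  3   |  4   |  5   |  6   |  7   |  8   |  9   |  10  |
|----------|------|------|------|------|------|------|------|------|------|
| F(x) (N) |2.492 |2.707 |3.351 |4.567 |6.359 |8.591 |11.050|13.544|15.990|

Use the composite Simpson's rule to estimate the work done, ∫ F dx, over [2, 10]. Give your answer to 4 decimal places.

h = 1, n = 8.
(h/3)·[y₀ + 4y₁ + 2y₂ + 4y₃ + 2y₄ + 4y₅ + 2y₆ + 4y₇ + y₈] = 0.333333·(177.638) = 59.2127.

59.2127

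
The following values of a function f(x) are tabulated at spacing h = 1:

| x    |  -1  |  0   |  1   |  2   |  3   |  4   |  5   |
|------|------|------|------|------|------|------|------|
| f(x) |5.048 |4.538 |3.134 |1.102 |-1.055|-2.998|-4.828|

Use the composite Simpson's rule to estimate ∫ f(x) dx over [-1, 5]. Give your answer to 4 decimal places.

h = 1, n = 6.
(h/3)·[y₀ + 4y₁ + 2y₂ + 4y₃ + 2y₄ + 4y₅ + y₆] = 0.333333·(14.946) = 4.9820.

4.9820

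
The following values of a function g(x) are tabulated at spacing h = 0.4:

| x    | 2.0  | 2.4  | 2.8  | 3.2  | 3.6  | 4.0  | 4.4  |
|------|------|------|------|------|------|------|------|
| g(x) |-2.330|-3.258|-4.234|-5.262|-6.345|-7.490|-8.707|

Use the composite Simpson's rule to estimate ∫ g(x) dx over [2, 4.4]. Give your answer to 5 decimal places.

h = 0.4, n = 6.
(h/3)·[y₀ + 4y₁ + 2y₂ + 4y₃ + 2y₄ + 4y₅ + y₆] = 0.133333·(-96.235) = -12.83133.

-12.83133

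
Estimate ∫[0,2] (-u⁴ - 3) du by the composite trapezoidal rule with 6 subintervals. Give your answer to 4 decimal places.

-12.6955

h = (2 − 0)/6 = 0.333333.
Nodes u₀,…,u₆ = 0, 0.333333, 0.666667, 1, 1.333333, 1.666667, 2.
f(u) = -u⁴ - 3: f₀=-3, f₁=-3.012346, f₂=-3.197531, f₃=-4, f₄=-6.160494, f₅=-10.716049, f₆=-19.
(h/2)·[f₀ + 2f₁ + 2f₂ + 2f₃ + 2f₄ + 2f₅ + f₆] = 0.166667·(-76.172840) = -12.6955.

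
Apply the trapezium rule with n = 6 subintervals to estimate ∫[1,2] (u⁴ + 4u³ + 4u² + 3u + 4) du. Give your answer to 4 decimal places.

39.2000

h = (2 − 1)/6 = 0.166667.
Nodes u₀,…,u₆ = 1, 1.166667, 1.333333, 1.5, 1.666667, 1.833333, 2.
f(u) = u⁴ + 4u³ + 4u² + 3u + 4: f₀=16, f₁=21.148920, f₂=27.753086, f₃=36.0625, f₄=46.345679, f₅=58.889660, f₆=74.
(h/2)·[f₀ + 2f₁ + 2f₂ + 2f₃ + 2f₄ + 2f₅ + f₆] = 0.083333·(470.399691) = 39.2000.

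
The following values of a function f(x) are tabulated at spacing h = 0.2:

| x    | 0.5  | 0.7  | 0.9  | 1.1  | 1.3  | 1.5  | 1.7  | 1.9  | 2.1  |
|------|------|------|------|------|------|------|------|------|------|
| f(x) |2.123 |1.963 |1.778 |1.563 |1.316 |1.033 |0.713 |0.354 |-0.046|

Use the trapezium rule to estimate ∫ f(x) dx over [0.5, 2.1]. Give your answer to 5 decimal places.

1.95170

h = 0.2, n = 8.
(h/2)·[y₀ + 2y₁ + 2y₂ + 2y₃ + 2y₄ + 2y₅ + 2y₆ + 2y₇ + y₈] = 0.1·(19.517) = 1.95170.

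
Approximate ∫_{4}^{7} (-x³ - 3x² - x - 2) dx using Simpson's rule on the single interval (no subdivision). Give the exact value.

S = (b−a)/6 · [f(4) + 4f(5.5) + f(7)] = 0.5·[(-118) + 4·(-264.625) + (-499)] = -837.75.

-837.75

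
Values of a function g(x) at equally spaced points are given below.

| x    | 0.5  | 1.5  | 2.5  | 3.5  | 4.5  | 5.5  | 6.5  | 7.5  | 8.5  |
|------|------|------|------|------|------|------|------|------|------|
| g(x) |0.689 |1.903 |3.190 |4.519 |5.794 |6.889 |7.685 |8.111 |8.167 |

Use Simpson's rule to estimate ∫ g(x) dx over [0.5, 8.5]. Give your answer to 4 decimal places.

42.6273

h = 1, n = 8.
(h/3)·[y₀ + 4y₁ + 2y₂ + 4y₃ + 2y₄ + 4y₅ + 2y₆ + 4y₇ + y₈] = 0.333333·(127.882) = 42.6273.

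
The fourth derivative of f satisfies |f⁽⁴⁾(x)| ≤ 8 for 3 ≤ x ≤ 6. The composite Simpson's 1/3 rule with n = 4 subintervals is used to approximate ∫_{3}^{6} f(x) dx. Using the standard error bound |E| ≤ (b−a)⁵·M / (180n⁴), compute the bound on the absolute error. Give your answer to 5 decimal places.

0.04219

|E| ≤ (3)⁵·8 / (180·4⁴) = 1944/46080 = 0.04219.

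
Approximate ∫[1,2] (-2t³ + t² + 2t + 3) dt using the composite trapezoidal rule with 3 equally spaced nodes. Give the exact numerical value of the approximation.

h = (2 − 1)/2 = 0.5.
Nodes t₀,…,t₂ = 1, 1.5, 2.
f(t) = -2t³ + t² + 2t + 3: f₀=4, f₁=1.5, f₂=-5.
(h/2)·[f₀ + 2f₁ + f₂] = 0.25·(2) = 0.5.

0.5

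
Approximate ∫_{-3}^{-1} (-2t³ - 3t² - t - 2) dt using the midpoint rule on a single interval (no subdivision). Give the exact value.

8

M = (b−a)·f(-2) = 2·(4) = 8.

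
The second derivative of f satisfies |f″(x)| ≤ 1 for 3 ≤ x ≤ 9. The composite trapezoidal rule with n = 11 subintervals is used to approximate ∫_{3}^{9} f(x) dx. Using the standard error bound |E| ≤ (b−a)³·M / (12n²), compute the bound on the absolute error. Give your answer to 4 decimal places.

0.1488

|E| ≤ (6)³·1 / (12·11²) = 216/1452 = 0.1488.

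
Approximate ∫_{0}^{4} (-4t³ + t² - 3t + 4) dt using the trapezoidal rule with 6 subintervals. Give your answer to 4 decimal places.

h = (4 − 0)/6 = 0.666667.
Nodes t₀,…,t₆ = 0, 0.666667, 1.333333, 2, 2.666667, 3.333333, 4.
f(t) = -4t³ + t² - 3t + 4: f₀=4, f₁=1.259259, f₂=-7.703704, f₃=-30, f₄=-72.740741, f₅=-143.037037, f₆=-248.
(h/2)·[f₀ + 2f₁ + 2f₂ + 2f₃ + 2f₄ + 2f₅ + f₆] = 0.333333·(-748.444444) = -249.4815.

-249.4815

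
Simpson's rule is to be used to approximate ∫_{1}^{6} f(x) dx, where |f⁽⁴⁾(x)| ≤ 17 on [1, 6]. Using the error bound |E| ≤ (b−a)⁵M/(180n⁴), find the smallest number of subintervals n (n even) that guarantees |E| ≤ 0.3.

Need 53125/(180n⁴) ≤ 0.3.
n⁴ ≥ 53125/(180·0.3) = 983.796 ⇒ n ≥ 5.6005, so the smallest even n is 6. (n must be even for Simpson's rule.)

6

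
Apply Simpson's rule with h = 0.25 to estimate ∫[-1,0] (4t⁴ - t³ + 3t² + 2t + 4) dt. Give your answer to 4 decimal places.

5.0521

h = (0 − (-1))/4 = 0.25.
Nodes t₀,…,t₄ = -1, -0.75, -0.5, -0.25, 0.
f(t) = 4t⁴ - t³ + 3t² + 2t + 4: f₀=10, f₁=5.875, f₂=4.125, f₃=3.71875, f₄=4.
(h/3)·[f₀ + 4f₁ + 2f₂ + 4f₃ + f₄] = 0.083333·(60.625) = 5.0521.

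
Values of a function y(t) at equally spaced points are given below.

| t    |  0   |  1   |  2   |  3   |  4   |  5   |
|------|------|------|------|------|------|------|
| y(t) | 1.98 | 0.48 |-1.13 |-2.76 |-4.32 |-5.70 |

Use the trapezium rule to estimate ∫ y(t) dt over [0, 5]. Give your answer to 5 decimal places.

-9.59000

h = 1, n = 5.
(h/2)·[y₀ + 2y₁ + 2y₂ + 2y₃ + 2y₄ + y₅] = 0.5·(-19.18) = -9.59000.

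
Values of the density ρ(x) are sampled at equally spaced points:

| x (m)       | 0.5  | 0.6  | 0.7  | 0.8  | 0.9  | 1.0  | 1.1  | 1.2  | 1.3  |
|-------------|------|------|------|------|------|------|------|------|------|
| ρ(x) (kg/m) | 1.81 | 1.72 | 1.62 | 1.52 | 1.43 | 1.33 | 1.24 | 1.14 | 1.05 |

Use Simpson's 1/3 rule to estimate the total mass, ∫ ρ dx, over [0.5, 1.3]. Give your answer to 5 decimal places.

h = 0.1, n = 8.
(h/3)·[y₀ + 4y₁ + 2y₂ + 4y₃ + 2y₄ + 4y₅ + 2y₆ + 4y₇ + y₈] = 0.033333·(34.28) = 1.14267.

1.14267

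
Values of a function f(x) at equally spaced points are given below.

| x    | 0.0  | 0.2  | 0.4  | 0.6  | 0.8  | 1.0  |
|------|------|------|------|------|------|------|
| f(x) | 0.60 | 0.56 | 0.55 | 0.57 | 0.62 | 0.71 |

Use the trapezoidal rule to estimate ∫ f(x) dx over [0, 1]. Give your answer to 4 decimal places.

0.5910

h = 0.2, n = 5.
(h/2)·[y₀ + 2y₁ + 2y₂ + 2y₃ + 2y₄ + y₅] = 0.1·(5.91) = 0.5910.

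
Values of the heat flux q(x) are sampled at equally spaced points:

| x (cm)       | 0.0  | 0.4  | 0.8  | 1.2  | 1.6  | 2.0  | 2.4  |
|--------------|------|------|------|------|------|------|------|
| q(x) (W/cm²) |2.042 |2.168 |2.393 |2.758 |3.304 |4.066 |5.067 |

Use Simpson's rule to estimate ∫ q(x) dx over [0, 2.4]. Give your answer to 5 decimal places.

7.26280

h = 0.4, n = 6.
(h/3)·[y₀ + 4y₁ + 2y₂ + 4y₃ + 2y₄ + 4y₅ + y₆] = 0.133333·(54.471) = 7.26280.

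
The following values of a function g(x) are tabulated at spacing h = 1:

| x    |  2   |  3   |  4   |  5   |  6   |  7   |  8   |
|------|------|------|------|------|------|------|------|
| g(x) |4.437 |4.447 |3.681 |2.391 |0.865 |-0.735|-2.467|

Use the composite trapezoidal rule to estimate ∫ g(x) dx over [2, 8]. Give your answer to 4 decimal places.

11.6340

h = 1, n = 6.
(h/2)·[y₀ + 2y₁ + 2y₂ + 2y₃ + 2y₄ + 2y₅ + y₆] = 0.5·(23.268) = 11.6340.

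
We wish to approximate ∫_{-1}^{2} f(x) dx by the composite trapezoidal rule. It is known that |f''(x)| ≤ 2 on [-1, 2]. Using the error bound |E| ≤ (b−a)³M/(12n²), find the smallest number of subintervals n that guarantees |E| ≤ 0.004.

34

Need 54/(12n²) ≤ 0.004.
n² ≥ 54/(12·0.004) = 1125 ⇒ n ≥ 33.5410, so the smallest n is 34.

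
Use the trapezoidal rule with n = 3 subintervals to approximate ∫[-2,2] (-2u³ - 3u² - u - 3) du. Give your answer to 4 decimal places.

h = (2 − (-2))/3 = 1.333333.
Nodes u₀,…,u₃ = -2, -0.666667, 0.666667, 2.
f(u) = -2u³ - 3u² - u - 3: f₀=3, f₁=-3.074074, f₂=-5.592593, f₃=-33.
(h/2)·[f₀ + 2f₁ + 2f₂ + f₃] = 0.666667·(-47.333333) = -31.5556.

-31.5556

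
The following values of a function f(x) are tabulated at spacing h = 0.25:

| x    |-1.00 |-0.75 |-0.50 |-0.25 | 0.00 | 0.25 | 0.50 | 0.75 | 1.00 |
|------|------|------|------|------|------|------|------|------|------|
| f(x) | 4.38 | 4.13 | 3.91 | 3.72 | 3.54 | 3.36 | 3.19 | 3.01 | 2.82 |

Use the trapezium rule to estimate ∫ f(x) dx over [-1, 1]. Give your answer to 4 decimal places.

h = 0.25, n = 8.
(h/2)·[y₀ + 2y₁ + 2y₂ + 2y₃ + 2y₄ + 2y₅ + 2y₆ + 2y₇ + y₈] = 0.125·(56.92) = 7.1150.

7.1150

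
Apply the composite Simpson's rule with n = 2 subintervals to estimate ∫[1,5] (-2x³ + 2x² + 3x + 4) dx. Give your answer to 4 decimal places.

h = (5 − 1)/2 = 2.
Nodes x₀,…,x₂ = 1, 3, 5.
f(x) = -2x³ + 2x² + 3x + 4: f₀=7, f₁=-23, f₂=-181.
(h/3)·[f₀ + 4f₁ + f₂] = 0.666667·(-266) = -177.3333.

-177.3333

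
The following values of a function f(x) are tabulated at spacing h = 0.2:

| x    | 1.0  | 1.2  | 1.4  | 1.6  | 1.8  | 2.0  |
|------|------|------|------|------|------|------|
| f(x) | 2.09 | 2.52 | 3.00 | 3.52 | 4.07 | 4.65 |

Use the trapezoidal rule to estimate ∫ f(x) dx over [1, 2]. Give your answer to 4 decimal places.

h = 0.2, n = 5.
(h/2)·[y₀ + 2y₁ + 2y₂ + 2y₃ + 2y₄ + y₅] = 0.1·(32.96) = 3.2960.

3.2960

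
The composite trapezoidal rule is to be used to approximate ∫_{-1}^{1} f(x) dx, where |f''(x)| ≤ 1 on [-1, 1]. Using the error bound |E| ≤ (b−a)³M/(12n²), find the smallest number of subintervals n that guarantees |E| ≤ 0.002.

19

Need 8/(12n²) ≤ 0.002.
n² ≥ 8/(12·0.002) = 333.333 ⇒ n ≥ 18.2574, so the smallest n is 19.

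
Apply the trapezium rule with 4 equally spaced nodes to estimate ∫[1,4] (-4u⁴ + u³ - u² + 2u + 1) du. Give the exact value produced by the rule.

-838

h = (4 − 1)/3 = 1.
Nodes u₀,…,u₃ = 1, 2, 3, 4.
f(u) = -4u⁴ + u³ - u² + 2u + 1: f₀=-1, f₁=-55, f₂=-299, f₃=-967.
(h/2)·[f₀ + 2f₁ + 2f₂ + f₃] = 0.5·(-1676) = -838.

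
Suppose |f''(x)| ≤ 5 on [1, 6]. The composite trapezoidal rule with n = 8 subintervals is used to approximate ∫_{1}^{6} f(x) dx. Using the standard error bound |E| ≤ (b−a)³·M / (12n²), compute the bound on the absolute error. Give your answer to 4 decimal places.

|E| ≤ (5)³·5 / (12·8²) = 625/768 = 0.8138.

0.8138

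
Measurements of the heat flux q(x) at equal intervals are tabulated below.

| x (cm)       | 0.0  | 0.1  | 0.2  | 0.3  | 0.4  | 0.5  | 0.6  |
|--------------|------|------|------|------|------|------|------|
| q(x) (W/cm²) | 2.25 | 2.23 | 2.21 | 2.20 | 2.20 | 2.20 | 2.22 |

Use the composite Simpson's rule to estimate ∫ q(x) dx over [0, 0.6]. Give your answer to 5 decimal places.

1.32700

h = 0.1, n = 6.
(h/3)·[y₀ + 4y₁ + 2y₂ + 4y₃ + 2y₄ + 4y₅ + y₆] = 0.033333·(39.81) = 1.32700.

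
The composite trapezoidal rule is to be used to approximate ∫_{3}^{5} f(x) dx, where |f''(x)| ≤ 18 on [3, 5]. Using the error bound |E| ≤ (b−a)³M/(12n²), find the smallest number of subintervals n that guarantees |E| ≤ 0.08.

Need 144/(12n²) ≤ 0.08.
n² ≥ 144/(12·0.08) = 150 ⇒ n ≥ 12.2474, so the smallest n is 13.

13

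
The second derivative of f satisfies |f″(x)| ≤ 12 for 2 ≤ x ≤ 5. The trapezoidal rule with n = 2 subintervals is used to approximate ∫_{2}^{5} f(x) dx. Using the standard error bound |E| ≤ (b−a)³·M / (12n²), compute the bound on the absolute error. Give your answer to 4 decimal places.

6.7500

|E| ≤ (3)³·12 / (12·2²) = 324/48 = 6.7500.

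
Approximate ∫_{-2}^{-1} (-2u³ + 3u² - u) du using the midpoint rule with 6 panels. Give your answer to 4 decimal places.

15.9722

h = (-1 − (-2))/6 = 0.166667.
Midpoints m₁,…,m₆ = -1.916667, -1.75, -1.583333, -1.416667, -1.25, -1.083333.
f(m₁)=27.019676, f(m₂)=21.65625, f(m₃)=17.042824, f(m₄)=13.123843, f(m₅)=9.84375, f(m₆)=7.146991.
h·[f(m₁) + f(m₂) + f(m₃) + f(m₄) + f(m₅) + f(m₆)] = 0.166667·(95.833333) = 15.9722.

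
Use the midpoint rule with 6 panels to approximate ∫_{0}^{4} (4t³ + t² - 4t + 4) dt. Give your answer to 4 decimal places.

h = (4 − 0)/6 = 0.666667.
Midpoints m₁,…,m₆ = 0.333333, 1, 1.666667, 2.333333, 3, 3.666667.
f(m₁)=2.925926, f(m₂)=5, f(m₃)=18.629630, f(m₄)=50.925926, f(m₅)=109, f(m₆)=199.962963.
h·[f(m₁) + f(m₂) + f(m₃) + f(m₄) + f(m₅) + f(m₆)] = 0.666667·(386.444444) = 257.6296.

257.6296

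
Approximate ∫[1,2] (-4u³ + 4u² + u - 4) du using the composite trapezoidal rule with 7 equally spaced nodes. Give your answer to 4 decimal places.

-8.2315

h = (2 − 1)/6 = 0.166667.
Nodes u₀,…,u₆ = 1, 1.166667, 1.333333, 1.5, 1.666667, 1.833333, 2.
f(u) = -4u³ + 4u² + u - 4: f₀=-3, f₁=-3.740741, f₂=-5.037037, f₃=-7, f₄=-9.740741, f₅=-13.370370, f₆=-18.
(h/2)·[f₀ + 2f₁ + 2f₂ + 2f₃ + 2f₄ + 2f₅ + f₆] = 0.083333·(-98.777778) = -8.2315.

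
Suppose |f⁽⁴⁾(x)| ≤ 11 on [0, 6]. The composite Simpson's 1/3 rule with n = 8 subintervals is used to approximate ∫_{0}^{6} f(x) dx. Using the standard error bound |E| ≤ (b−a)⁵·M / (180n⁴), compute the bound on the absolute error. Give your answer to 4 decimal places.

0.1160

|E| ≤ (6)⁵·11 / (180·8⁴) = 85536/737280 = 0.1160.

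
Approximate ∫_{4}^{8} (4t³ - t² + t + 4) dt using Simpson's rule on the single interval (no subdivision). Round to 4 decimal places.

S = (b−a)/6 · [f(4) + 4f(6) + f(8)] = 0.666667·[248 + 4·838 + 1996] = 3730.6667.

3730.6667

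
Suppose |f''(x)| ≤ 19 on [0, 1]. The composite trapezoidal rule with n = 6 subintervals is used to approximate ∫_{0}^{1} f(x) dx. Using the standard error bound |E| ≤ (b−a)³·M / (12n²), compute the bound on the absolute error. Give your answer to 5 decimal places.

|E| ≤ (1)³·19 / (12·6²) = 19/432 = 0.04398.

0.04398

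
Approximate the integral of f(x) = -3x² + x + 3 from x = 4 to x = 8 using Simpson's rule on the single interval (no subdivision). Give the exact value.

S = (b−a)/6 · [f(4) + 4f(6) + f(8)] = 0.666667·[(-41) + 4·(-99) + (-181)] = -412.

-412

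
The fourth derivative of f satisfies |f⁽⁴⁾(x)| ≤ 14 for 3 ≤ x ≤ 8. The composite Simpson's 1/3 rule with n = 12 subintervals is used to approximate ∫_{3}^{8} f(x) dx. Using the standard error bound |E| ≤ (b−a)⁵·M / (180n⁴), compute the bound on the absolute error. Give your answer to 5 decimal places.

|E| ≤ (5)⁵·14 / (180·12⁴) = 43750/3732480 = 0.01172.

0.01172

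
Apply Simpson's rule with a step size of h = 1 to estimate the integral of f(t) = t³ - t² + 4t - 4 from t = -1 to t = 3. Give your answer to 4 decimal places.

10.6667

h = (3 − (-1))/4 = 1.
Nodes t₀,…,t₄ = -1, 0, 1, 2, 3.
f(t) = t³ - t² + 4t - 4: f₀=-10, f₁=-4, f₂=0, f₃=8, f₄=26.
(h/3)·[f₀ + 4f₁ + 2f₂ + 4f₃ + f₄] = 0.333333·(32) = 10.6667.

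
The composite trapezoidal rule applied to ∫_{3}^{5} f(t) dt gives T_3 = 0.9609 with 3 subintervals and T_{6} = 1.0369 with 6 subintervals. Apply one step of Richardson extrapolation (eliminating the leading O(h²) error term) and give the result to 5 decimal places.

1.06223

R = (4·T_{6} − T_3) / 3 = (4·1.0369 − 0.9609)/3 = (3.1867)/3 = 1.06223.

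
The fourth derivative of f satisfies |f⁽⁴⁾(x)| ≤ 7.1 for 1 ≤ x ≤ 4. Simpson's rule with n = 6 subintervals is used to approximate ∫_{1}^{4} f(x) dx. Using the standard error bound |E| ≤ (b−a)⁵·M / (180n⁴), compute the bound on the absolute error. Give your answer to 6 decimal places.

|E| ≤ (3)⁵·7.1 / (180·6⁴) = 1725.3/233280 = 0.007396.

0.007396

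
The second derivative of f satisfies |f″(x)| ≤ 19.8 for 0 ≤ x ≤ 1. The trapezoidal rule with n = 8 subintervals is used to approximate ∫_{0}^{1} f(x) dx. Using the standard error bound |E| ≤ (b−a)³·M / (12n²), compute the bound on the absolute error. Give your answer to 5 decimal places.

|E| ≤ (1)³·19.8 / (12·8²) = 19.8/768 = 0.02578.

0.02578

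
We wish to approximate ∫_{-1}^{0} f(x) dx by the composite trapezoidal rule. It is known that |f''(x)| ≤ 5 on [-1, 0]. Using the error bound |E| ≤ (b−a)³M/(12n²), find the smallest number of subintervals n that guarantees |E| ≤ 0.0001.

Need 5/(12n²) ≤ 0.0001.
n² ≥ 5/(12·0.0001) = 4166.67 ⇒ n ≥ 64.5497, so the smallest n is 65.

65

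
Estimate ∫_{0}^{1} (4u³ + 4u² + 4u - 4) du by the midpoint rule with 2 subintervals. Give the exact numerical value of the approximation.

0.125

h = (1 − 0)/2 = 0.5.
Midpoints m₁,…,m₂ = 0.25, 0.75.
f(m₁)=-2.6875, f(m₂)=2.9375.
h·[f(m₁) + f(m₂)] = 0.5·(0.25) = 0.125.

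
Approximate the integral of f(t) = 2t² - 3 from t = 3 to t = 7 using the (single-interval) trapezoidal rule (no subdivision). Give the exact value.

T = (b−a)/2 · [f(3) + f(7)] = 2·[15 + 95] = 220.

220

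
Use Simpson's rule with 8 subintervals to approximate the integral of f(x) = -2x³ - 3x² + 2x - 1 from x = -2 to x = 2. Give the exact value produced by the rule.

-20

h = (2 − (-2))/8 = 0.5.
Nodes x₀,…,x₈ = -2, -1.5, -1, -0.5, 0, 0.5, 1, 1.5, 2.
f(x) = -2x³ - 3x² + 2x - 1: f₀=-1, f₁=-4, f₂=-4, f₃=-2.5, f₄=-1, f₅=-1, f₆=-4, f₇=-11.5, f₈=-25.
(h/3)·[f₀ + 4f₁ + 2f₂ + 4f₃ + 2f₄ + 4f₅ + 2f₆ + 4f₇ + f₈] = 0.166667·(-120) = -20.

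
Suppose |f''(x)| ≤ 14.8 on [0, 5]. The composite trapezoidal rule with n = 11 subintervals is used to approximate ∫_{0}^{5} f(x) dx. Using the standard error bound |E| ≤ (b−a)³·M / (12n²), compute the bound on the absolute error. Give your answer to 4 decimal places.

1.2741

|E| ≤ (5)³·14.8 / (12·11²) = 1850/1452 = 1.2741.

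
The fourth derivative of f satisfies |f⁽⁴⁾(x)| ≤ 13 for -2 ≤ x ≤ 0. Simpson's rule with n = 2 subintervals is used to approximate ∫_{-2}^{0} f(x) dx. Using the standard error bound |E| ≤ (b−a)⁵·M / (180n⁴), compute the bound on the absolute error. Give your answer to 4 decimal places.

0.1444

|E| ≤ (2)⁵·13 / (180·2⁴) = 416/2880 = 0.1444.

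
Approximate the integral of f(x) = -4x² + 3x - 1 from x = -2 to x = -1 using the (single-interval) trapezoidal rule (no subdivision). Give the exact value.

-15.5

T = (b−a)/2 · [f(-2) + f(-1)] = 0.5·[(-23) + (-8)] = -15.5.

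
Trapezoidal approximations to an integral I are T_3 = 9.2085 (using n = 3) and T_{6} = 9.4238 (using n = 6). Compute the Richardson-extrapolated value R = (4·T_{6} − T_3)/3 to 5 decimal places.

R = (4·T_{6} − T_3) / 3 = (4·9.4238 − 9.2085)/3 = (28.4867)/3 = 9.49557.

9.49557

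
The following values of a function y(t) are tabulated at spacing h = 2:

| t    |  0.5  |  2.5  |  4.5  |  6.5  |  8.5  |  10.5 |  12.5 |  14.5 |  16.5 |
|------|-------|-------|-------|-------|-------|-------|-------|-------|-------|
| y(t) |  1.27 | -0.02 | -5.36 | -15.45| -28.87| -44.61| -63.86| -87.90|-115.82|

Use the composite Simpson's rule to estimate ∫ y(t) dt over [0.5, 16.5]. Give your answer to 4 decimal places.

-601.7667

h = 2, n = 8.
(h/3)·[y₀ + 4y₁ + 2y₂ + 4y₃ + 2y₄ + 4y₅ + 2y₆ + 4y₇ + y₈] = 0.666667·(-902.65) = -601.7667.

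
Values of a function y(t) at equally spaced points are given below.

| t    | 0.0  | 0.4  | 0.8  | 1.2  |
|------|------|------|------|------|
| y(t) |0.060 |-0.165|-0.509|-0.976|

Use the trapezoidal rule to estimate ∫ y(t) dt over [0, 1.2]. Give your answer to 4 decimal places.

-0.4528

h = 0.4, n = 3.
(h/2)·[y₀ + 2y₁ + 2y₂ + y₃] = 0.2·(-2.264) = -0.4528.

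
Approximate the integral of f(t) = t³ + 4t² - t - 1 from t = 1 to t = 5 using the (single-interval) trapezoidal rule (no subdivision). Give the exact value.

T = (b−a)/2 · [f(1) + f(5)] = 2·[3 + 219] = 444.

444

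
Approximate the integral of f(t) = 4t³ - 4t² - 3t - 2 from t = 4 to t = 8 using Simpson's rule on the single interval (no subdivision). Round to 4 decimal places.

S = (b−a)/6 · [f(4) + 4f(6) + f(8)] = 0.666667·[178 + 4·700 + 1766] = 3162.6667.

3162.6667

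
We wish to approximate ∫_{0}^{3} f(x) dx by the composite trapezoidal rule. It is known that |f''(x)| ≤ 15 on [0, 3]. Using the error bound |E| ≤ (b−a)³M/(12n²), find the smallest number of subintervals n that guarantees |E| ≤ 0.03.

34

Need 405/(12n²) ≤ 0.03.
n² ≥ 405/(12·0.03) = 1125 ⇒ n ≥ 33.5410, so the smallest n is 34.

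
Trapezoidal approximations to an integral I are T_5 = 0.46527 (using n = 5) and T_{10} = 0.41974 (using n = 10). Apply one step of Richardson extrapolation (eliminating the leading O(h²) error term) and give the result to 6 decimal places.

0.404563

R = (4·T_{10} − T_5) / 3 = (4·0.41974 − 0.46527)/3 = (1.21369)/3 = 0.404563.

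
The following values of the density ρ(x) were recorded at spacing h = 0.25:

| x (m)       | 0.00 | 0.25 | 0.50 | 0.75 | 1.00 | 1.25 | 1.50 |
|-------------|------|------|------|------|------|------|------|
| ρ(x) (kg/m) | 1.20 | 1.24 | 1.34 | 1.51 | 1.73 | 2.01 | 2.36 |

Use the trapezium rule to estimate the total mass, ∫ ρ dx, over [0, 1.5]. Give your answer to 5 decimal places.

2.40250

h = 0.25, n = 6.
(h/2)·[y₀ + 2y₁ + 2y₂ + 2y₃ + 2y₄ + 2y₅ + y₆] = 0.125·(19.22) = 2.40250.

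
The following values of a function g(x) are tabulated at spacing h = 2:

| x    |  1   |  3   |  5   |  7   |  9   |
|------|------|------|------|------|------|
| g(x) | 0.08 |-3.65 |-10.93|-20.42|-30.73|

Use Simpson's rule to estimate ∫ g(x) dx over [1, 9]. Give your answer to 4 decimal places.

-99.1933

h = 2, n = 4.
(h/3)·[y₀ + 4y₁ + 2y₂ + 4y₃ + y₄] = 0.666667·(-148.79) = -99.1933.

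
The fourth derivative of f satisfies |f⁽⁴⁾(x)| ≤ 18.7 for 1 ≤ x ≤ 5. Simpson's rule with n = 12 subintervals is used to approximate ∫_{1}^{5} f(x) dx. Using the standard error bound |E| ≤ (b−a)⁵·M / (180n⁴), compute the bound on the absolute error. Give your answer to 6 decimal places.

|E| ≤ (4)⁵·18.7 / (180·12⁴) = 19148.8/3732480 = 0.005130.

0.005130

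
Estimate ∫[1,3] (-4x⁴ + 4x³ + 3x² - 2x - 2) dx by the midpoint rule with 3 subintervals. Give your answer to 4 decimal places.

h = (3 − 1)/3 = 0.666667.
Midpoints m₁,…,m₃ = 1.333333, 2, 2.666667.
f(m₁)=-2.493827, f(m₂)=-26, f(m₃)=-112.419753.
h·[f(m₁) + f(m₂) + f(m₃)] = 0.666667·(-140.913580) = -93.9424.

-93.9424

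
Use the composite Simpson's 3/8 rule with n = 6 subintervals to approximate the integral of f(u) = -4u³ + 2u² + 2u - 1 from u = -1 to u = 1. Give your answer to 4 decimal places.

-0.6667

h = (1 − (-1))/6 = 0.333333.
Nodes u₀,…,u₆ = -1, -0.666667, -0.333333, 0, 0.333333, 0.666667, 1.
f(u) = -4u³ + 2u² + 2u - 1: f₀=3, f₁=-0.259259, f₂=-1.296296, f₃=-1, f₄=-0.259259, f₅=0.037037, f₆=-1.
(3h/8)·[f₀ + 3f₁ + 3f₂ + 2f₃ + 3f₄ + 3f₅ + f₆] = 0.125·(-5.333333) = -0.6667.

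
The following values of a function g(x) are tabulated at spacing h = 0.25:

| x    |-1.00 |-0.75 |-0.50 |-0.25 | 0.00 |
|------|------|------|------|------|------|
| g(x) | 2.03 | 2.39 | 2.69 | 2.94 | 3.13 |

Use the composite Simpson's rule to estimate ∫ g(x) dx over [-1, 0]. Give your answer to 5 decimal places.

h = 0.25, n = 4.
(h/3)·[y₀ + 4y₁ + 2y₂ + 4y₃ + y₄] = 0.083333·(31.86) = 2.65500.

2.65500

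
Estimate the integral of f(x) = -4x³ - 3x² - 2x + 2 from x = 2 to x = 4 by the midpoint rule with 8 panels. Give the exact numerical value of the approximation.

-303.59375

h = (4 − 2)/8 = 0.25.
Midpoints m₁,…,m₈ = 2.125, 2.375, 2.625, 2.875, 3.125, 3.375, 3.625, 3.875.
f(m₁)=-54.1796875, f(m₂)=-73.2578125, f(m₃)=-96.2734375, f(m₄)=-123.6015625, f(m₅)=-155.6171875, f(m₆)=-192.6953125, f(m₇)=-235.2109375, f(m₈)=-283.5390625.
h·[f(m₁) + f(m₂) + f(m₃) + f(m₄) + f(m₅) + f(m₆) + f(m₇) + f(m₈)] = 0.25·(-1214.375) = -303.59375.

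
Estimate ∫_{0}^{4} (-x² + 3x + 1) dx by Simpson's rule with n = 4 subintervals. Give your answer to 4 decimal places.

6.6667

h = (4 − 0)/4 = 1.
Nodes x₀,…,x₄ = 0, 1, 2, 3, 4.
f(x) = -x² + 3x + 1: f₀=1, f₁=3, f₂=3, f₃=1, f₄=-3.
(h/3)·[f₀ + 4f₁ + 2f₂ + 4f₃ + f₄] = 0.333333·(20) = 6.6667.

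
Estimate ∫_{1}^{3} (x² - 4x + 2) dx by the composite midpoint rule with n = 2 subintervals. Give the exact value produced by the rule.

-3.5

h = (3 − 1)/2 = 1.
Midpoints m₁,…,m₂ = 1.5, 2.5.
f(m₁)=-1.75, f(m₂)=-1.75.
h·[f(m₁) + f(m₂)] = 1·(-3.5) = -3.5.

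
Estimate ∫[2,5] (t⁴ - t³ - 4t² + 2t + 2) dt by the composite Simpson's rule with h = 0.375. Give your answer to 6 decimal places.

337.357910

h = (5 − 2)/8 = 0.375.
Nodes t₀,…,t₈ = 2, 2.375, 2.75, 3.125, 3.5, 3.875, 4.25, 4.625, 5.
f(t) = t⁴ - t³ - 4t² + 2t + 2: f₀=-2, f₁=2.607666015625, f₂=13.64453125, f₃=34.037353515625, f₄=67.1875, f₅=116.970947265625, f₆=187.73828125, f₇=284.314697265625, f₈=412.
(h/3)·[f₀ + 4f₁ + 2f₂ + 4f₃ + 2f₄ + 4f₅ + 2f₆ + 4f₇ + f₈] = 0.125·(2698.86328125) = 337.357910.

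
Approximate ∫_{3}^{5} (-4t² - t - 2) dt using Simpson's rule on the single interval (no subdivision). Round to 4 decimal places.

S = (b−a)/6 · [f(3) + 4f(4) + f(5)] = 0.333333·[(-41) + 4·(-70) + (-107)] = -142.6667.

-142.6667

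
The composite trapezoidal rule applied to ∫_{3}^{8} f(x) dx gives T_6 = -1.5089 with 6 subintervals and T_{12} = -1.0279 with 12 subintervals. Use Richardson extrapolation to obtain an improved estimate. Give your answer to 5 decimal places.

-0.86757

R = (4·T_{12} − T_6) / 3 = (4·(-1.0279) − (-1.5089))/3 = (-2.6027)/3 = -0.86757.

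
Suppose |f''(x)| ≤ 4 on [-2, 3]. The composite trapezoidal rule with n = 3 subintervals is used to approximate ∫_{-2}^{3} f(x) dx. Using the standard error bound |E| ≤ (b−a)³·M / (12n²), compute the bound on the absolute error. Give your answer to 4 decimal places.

|E| ≤ (5)³·4 / (12·3²) = 500/108 = 4.6296.

4.6296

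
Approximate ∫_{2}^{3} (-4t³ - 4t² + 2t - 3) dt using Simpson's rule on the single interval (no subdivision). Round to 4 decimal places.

S = (b−a)/6 · [f(2) + 4f(2.5) + f(3)] = 0.166667·[(-47) + 4·(-85.5) + (-141)] = -88.3333.

-88.3333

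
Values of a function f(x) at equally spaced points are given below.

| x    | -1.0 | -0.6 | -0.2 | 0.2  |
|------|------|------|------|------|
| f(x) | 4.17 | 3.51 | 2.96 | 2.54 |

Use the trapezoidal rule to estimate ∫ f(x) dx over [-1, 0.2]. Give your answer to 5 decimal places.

h = 0.4, n = 3.
(h/2)·[y₀ + 2y₁ + 2y₂ + y₃] = 0.2·(19.65) = 3.93000.

3.93000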